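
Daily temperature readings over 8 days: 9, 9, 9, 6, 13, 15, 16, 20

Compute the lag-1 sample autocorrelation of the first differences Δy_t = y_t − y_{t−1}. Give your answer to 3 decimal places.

First differences Δy: 0, 0, -3, 7, 2, 1, 4
Mean of differences = 1.5714
Numerator Σ(Δy_t−Δȳ)(Δy_{t+1}−Δȳ) = -14.4694
Denominator Σ(Δy_t−Δȳ)² = 61.7143
r_1(Δy) = -14.4694 / 61.7143 = -0.234

-0.234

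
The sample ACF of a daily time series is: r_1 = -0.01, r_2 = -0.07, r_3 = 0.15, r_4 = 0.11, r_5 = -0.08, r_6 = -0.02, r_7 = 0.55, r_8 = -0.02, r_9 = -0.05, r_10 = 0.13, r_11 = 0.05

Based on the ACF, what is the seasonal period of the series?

The largest autocorrelation is r_7 = 0.55; the remaining lags stay at or below 0.15.
The dominant spike at lag 7 indicates a seasonal period of 7.

7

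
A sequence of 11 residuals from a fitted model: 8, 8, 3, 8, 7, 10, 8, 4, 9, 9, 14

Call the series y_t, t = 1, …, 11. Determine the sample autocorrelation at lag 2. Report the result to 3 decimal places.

Mean ȳ = (8 + 8 + 3 + 8 + 7 + 10 + 8 + 4 + 9 + 9 + 14)/11 = 8.0000
Numerator Σ_{t=1}^{9}(y_t−ȳ)(y_{t+2}−ȳ) = -1.0000
Denominator Σ(y_t−ȳ)² = 84.0000
r_2 = -1.0000 / 84.0000 = -0.012

-0.012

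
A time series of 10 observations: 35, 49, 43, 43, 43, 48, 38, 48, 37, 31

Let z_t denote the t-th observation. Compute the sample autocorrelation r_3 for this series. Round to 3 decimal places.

Mean z̄ = (35 + 49 + 43 + 43 + 43 + 48 + 38 + 48 + 37 + 31)/10 = 41.5000
Σ(z_t−z̄)(z_{t+3}−z̄) = (-9.7500) + (11.2500) + (9.7500) + (-5.2500) + (9.7500) + (-29.2500) + (36.7500) = 23.2500
Denominator Σ(z_t−z̄)² = 332.5000
r_3 = 23.2500 / 332.5000 = 0.070

0.070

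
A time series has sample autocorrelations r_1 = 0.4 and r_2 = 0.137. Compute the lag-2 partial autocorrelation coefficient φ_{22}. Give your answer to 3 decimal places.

-0.027

φ_{22} = (r_2 − r_1²) / (1 − r_1²)
r_1² = (0.4)² = 0.16
Numerator = 0.137 − 0.1600 = -0.0230; denominator = 1 − 0.1600 = 0.8400
φ_{22} = -0.0230 / 0.8400 = -0.027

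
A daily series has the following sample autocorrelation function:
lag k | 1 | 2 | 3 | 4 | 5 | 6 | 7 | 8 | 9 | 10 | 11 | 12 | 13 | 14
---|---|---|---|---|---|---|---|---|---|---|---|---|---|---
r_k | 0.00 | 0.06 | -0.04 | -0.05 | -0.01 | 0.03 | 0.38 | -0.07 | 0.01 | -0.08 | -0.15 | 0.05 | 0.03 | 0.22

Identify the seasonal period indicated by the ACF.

7

The largest autocorrelation is r_7 = 0.38, with a weaker echo at lag 14 (0.22); the remaining lags stay at or below 0.06.
The dominant spike at lag 7 indicates a seasonal period of 7.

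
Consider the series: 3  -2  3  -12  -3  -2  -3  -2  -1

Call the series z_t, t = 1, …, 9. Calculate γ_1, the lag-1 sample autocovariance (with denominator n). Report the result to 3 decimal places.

-4.532

Mean z̄ = (3 − 2 + 3 − 12 − 3 − 2 − 3 − 2 − 1)/9 = -2.1111
Σ_{t=1}^{8}(z_t−z̄)(z_{t+1}−z̄) = -40.7901
γ_1 = -40.7901 / 9 = -4.532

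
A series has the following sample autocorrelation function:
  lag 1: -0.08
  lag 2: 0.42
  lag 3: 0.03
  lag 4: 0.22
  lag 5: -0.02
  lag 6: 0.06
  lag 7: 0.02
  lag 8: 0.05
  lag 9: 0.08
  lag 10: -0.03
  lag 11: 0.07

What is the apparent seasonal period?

The largest autocorrelation is r_2 = 0.42, with a weaker echo at lag 4 (0.22); the remaining lags stay at or below 0.08.
The dominant spike at lag 2 indicates a seasonal period of 2.

2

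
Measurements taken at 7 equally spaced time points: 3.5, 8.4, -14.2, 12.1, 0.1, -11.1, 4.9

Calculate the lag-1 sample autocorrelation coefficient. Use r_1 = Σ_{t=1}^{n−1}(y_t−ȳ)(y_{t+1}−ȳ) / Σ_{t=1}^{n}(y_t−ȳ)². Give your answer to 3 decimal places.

Mean ȳ = (3.5 + 8.4 − 14.2 + 12.1 + 0.1 − 11.1 + 4.9)/7 = 0.5286
Σ(y_t−ȳ)(y_{t+1}−ȳ) = (23.3894) + (-115.9349) + (-170.4306) + (-4.9592) + (4.9837) + (-50.8335) = -313.7851
Denominator Σ(y_t−ȳ)² = 576.1343
r_1 = -313.7851 / 576.1343 = -0.545

-0.545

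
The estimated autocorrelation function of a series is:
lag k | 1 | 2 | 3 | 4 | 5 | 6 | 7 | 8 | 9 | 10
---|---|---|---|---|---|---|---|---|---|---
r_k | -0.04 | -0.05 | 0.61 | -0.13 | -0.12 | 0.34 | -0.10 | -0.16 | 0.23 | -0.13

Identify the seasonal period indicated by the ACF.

3

The largest autocorrelation is r_3 = 0.61, with weaker echoes at lags 6 (0.34) and 9 (0.23); the remaining lags stay at or below -0.04.
The dominant spike at lag 3 indicates a seasonal period of 3.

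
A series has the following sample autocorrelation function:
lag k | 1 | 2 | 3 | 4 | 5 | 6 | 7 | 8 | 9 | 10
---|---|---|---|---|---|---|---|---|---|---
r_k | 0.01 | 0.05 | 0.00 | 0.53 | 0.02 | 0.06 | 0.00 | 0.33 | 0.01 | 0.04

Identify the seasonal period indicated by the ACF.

The largest autocorrelation is r_4 = 0.53, with a weaker echo at lag 8 (0.33); the remaining lags stay at or below 0.06.
The dominant spike at lag 4 indicates a seasonal period of 4.

4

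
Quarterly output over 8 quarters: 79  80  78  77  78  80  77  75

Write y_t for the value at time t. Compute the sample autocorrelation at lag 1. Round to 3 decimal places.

0.150

Mean ȳ = (79 + 80 + 78 + 77 + 78 + 80 + 77 + 75)/8 = 78.0000
Numerator Σ_{t=1}^{7}(y_t−ȳ)(y_{t+1}−ȳ) = 3.0000
Denominator Σ(y_t−ȳ)² = 20.0000
r_1 = 3.0000 / 20.0000 = 0.150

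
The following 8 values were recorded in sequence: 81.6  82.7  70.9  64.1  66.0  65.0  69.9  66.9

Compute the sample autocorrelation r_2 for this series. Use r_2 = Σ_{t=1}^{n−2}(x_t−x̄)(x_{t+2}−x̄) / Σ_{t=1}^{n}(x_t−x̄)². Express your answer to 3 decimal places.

Mean x̄ = (81.6 + 82.7 + 70.9 + 64.1 + 66.0 + 65.0 + 69.9 + 66.9)/8 = 70.8875
Deviations from mean: 10.7125, 11.8125, 0.0125, -6.7875, -4.8875, -5.8875, -0.9875, -3.9875
Σ(x_t−x̄)(x_{t+2}−x̄) = (0.1339) + (-80.1773) + (-0.0611) + (39.9614) + (4.8264) + (23.4764) = -11.8403
Denominator Σ(x_t−x̄)² = 375.7888
r_2 = -11.8403 / 375.7888 = -0.032

-0.032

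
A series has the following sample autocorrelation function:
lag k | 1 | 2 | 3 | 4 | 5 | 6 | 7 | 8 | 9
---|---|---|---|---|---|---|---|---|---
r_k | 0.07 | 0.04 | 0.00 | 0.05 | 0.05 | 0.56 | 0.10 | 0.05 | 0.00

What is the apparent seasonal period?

The largest autocorrelation is r_6 = 0.56; the remaining lags stay at or below 0.10.
The dominant spike at lag 6 indicates a seasonal period of 6.

6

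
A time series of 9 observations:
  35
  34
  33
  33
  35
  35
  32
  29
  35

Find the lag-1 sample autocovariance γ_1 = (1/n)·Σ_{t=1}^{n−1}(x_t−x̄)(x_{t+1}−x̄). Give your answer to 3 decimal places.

-0.022

Mean x̄ = (35 + 34 + 33 + 33 + 35 + 35 + 32 + 29 + 35)/9 = 33.4444
Σ_{t=1}^{8}(x_t−x̄)(x_{t+1}−x̄) = -0.1975
γ_1 = -0.1975 / 9 = -0.022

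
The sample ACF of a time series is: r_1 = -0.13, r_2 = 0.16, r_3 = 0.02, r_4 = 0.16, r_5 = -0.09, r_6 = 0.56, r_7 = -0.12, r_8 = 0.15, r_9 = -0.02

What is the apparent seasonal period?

6

The largest autocorrelation is r_6 = 0.56; the remaining lags stay at or below 0.16.
The dominant spike at lag 6 indicates a seasonal period of 6.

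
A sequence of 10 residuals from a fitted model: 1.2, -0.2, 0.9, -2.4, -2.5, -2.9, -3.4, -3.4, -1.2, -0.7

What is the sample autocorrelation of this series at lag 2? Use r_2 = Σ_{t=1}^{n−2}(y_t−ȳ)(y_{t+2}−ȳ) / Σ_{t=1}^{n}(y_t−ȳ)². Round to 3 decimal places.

0.258

Mean ȳ = (1.2 − 0.2 + 0.9 − 2.4 − 2.5 − 2.9 − 3.4 − 3.4 − 1.2 − 0.7)/10 = -1.4600
Numerator Σ_{t=1}^{8}(y_t−ȳ)(y_{t+2}−ȳ) = 6.8248
Denominator Σ(y_t−ȳ)² = 26.4440
r_2 = 6.8248 / 26.4440 = 0.258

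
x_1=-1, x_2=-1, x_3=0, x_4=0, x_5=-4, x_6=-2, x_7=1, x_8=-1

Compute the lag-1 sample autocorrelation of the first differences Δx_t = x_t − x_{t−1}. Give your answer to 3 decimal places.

First differences Δx: 0, 1, 0, -4, 2, 3, -2
Mean of differences = 0.0000
Numerator Σ(Δx_t−Δx̄)(Δx_{t+1}−Δx̄) = -8.0000
Denominator Σ(Δx_t−Δx̄)² = 34.0000
r_1(Δx) = -8.0000 / 34.0000 = -0.235

-0.235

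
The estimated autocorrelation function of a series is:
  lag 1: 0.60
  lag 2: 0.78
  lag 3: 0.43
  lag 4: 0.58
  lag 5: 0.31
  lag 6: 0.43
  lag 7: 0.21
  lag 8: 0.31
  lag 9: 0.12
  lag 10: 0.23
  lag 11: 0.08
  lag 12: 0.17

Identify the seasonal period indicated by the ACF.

2

The largest autocorrelation is r_2 = 0.78; the remaining lags stay at or below 0.60.
The dominant spike at lag 2 indicates a seasonal period of 2.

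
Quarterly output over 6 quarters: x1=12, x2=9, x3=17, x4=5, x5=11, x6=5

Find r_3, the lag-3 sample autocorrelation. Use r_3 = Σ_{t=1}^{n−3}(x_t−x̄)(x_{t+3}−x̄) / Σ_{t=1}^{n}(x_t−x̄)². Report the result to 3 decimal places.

-0.440

Mean x̄ = (12 + 9 + 17 + 5 + 11 + 5)/6 = 9.8333
Deviations from mean: 2.1667, -0.8333, 7.1667, -4.8333, 1.1667, -4.8333
Numerator Σ_{t=1}^{3}(x_t−x̄)(x_{t+3}−x̄) = -46.0833
Denominator Σ(x_t−x̄)² = 104.8333
r_3 = -46.0833 / 104.8333 = -0.440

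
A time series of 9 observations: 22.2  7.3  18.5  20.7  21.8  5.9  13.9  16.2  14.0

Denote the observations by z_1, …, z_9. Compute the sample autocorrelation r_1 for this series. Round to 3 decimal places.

Mean z̄ = (22.2 + 7.3 + 18.5 + 20.7 + 21.8 + 5.9 + 13.9 + 16.2 + 14.0)/9 = 15.6111
Numerator Σ_{t=1}^{8}(z_t−z̄)(z_{t+1}−z̄) = -78.0157
Denominator Σ(z_t−z̄)² = 285.2089
r_1 = -78.0157 / 285.2089 = -0.274

-0.274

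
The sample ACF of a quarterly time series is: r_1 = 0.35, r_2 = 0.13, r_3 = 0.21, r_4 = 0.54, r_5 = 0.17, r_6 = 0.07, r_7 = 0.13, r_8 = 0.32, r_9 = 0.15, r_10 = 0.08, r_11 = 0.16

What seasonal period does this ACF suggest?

The largest autocorrelation is r_4 = 0.54; the remaining lags stay at or below 0.35. The elevated value at lag 1 (0.35), dropping to 0.13 at lag 2, reflects decaying short-term dependence rather than seasonality.
The dominant spike at lag 4 indicates a seasonal period of 4.

4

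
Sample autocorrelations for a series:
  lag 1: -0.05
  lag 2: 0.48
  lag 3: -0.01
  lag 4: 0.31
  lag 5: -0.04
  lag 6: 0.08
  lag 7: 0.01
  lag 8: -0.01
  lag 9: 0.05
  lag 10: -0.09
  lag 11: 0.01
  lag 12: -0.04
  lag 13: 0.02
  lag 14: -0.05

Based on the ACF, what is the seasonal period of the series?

2

The largest autocorrelation is r_2 = 0.48, with a weaker echo at lag 4 (0.31); the remaining lags stay at or below 0.08.
The dominant spike at lag 2 indicates a seasonal period of 2.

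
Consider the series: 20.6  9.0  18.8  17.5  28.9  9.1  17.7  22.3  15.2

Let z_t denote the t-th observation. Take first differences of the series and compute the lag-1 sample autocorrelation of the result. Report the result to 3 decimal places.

First differences Δz: -11.6, 9.8, -1.3, 11.4, -19.8, 8.6, 4.6, -7.1
Mean of differences = -0.6750
Numerator Σ(Δz_t−Δz̄)(Δz_{t+1}−Δz̄) = -521.8181
Denominator Σ(Δz_t−Δz̄)² = 896.1750
r_1(Δz) = -521.8181 / 896.1750 = -0.582

-0.582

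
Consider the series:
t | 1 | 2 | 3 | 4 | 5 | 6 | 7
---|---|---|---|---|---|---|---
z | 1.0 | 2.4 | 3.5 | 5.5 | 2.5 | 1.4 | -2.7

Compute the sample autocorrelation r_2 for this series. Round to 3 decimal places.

Mean z̄ = (1.0 + 2.4 + 3.5 + 5.5 + 2.5 + 1.4 − 2.7)/7 = 1.9429
Deviations from mean: -0.9429, 0.4571, 1.5571, 3.5571, 0.5571, -0.5429, -4.6429
Numerator Σ_{t=1}^{5}(z_t−z̄)(z_{t+2}−z̄) = -3.4922
Denominator Σ(z_t−z̄)² = 38.3371
r_2 = -3.4922 / 38.3371 = -0.091

-0.091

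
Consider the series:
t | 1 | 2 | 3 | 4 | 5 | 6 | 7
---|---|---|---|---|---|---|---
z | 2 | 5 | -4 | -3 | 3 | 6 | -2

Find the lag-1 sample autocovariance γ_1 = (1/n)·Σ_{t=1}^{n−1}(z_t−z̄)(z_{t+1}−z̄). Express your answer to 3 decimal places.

-1.286

Mean z̄ = (2 + 5 − 4 − 3 + 3 + 6 − 2)/7 = 1.0000
Σ_{t=1}^{6}(z_t−z̄)(z_{t+1}−z̄) = -9.0000
γ_1 = -9.0000 / 7 = -1.286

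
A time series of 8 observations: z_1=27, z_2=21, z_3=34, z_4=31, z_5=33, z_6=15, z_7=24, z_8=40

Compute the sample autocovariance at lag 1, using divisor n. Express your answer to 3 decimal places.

Mean z̄ = (27 + 21 + 34 + 31 + 33 + 15 + 24 + 40)/8 = 28.1250
Deviations: -1.1250, -7.1250, 5.8750, 2.8750, 4.8750, -13.1250, -4.1250, 11.8750
Σ_{t=1}^{7}(z_t−z̄)(z_{t+1}−z̄) = -61.7656
γ_1 = -61.7656 / 8 = -7.721

-7.721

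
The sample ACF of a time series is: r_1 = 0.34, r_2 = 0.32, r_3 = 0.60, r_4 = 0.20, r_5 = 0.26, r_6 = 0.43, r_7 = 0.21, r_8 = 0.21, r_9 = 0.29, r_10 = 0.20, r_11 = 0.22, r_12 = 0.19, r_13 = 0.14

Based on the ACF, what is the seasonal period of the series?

3

The largest autocorrelation is r_3 = 0.60, with a weaker echo at lag 6 (0.43); the remaining lags stay at or below 0.34. The elevated value at lag 1 (0.34), dropping to 0.32 at lag 2, reflects decaying short-term dependence rather than seasonality.
The dominant spike at lag 3 indicates a seasonal period of 3.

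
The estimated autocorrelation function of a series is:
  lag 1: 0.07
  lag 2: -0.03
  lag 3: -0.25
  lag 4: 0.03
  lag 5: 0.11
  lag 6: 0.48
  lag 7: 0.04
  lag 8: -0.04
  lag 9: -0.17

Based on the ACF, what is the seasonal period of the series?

6

The largest autocorrelation is r_6 = 0.48; the remaining lags stay at or below 0.11.
The dominant spike at lag 6 indicates a seasonal period of 6.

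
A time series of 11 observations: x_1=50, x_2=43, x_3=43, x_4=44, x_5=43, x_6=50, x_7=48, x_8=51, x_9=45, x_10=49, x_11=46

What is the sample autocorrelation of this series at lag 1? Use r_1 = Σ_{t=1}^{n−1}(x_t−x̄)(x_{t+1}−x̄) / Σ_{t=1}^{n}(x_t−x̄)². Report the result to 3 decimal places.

Mean x̄ = (50 + 43 + 43 + 44 + 43 + 50 + 48 + 51 + 45 + 49 + 46)/11 = 46.5455
Numerator Σ_{t=1}^{10}(x_t−x̄)(x_{t+1}−x̄) = 5.6116
Denominator Σ(x_t−x̄)² = 98.7273
r_1 = 5.6116 / 98.7273 = 0.057

0.057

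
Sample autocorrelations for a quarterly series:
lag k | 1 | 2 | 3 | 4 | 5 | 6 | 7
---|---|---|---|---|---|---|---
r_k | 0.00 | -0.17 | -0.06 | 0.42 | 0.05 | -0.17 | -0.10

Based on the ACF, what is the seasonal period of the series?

The largest autocorrelation is r_4 = 0.42; the remaining lags stay at or below 0.05.
The dominant spike at lag 4 indicates a seasonal period of 4.

4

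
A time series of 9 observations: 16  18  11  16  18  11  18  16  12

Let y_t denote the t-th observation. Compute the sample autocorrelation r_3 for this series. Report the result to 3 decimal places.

0.620

Mean ȳ = (16 + 18 + 11 + 16 + 18 + 11 + 18 + 16 + 12)/9 = 15.1111
Numerator Σ_{t=1}^{6}(y_t−ȳ)(y_{t+3}−ȳ) = 43.9630
Denominator Σ(y_t−ȳ)² = 70.8889
r_3 = 43.9630 / 70.8889 = 0.620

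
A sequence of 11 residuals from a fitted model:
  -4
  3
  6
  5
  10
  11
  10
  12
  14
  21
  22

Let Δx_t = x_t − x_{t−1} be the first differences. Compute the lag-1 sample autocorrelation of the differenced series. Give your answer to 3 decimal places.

-0.177

First differences Δx: 7, 3, -1, 5, 1, -1, 2, 2, 7, 1
Mean of differences = 2.6000
Numerator Σ(Δx_t−Δx̄)(Δx_{t+1}−Δx̄) = -13.5600
Denominator Σ(Δx_t−Δx̄)² = 76.4000
r_1(Δx) = -13.5600 / 76.4000 = -0.177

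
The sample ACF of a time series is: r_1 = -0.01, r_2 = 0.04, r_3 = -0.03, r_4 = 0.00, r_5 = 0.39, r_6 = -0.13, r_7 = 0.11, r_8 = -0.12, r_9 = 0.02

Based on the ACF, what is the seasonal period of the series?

5

The largest autocorrelation is r_5 = 0.39; the remaining lags stay at or below 0.11.
The dominant spike at lag 5 indicates a seasonal period of 5.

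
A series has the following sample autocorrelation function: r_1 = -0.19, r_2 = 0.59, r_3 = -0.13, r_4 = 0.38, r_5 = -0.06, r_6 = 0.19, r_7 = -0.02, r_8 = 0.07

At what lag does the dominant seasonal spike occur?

The largest autocorrelation is r_2 = 0.59, with weaker echoes at lags 4 (0.38) and 6 (0.19); the remaining lags stay at or below 0.07.
The dominant spike at lag 2 indicates a seasonal period of 2.

2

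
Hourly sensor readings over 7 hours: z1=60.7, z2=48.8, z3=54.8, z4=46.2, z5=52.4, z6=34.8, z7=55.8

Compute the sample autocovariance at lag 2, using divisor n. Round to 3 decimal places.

Mean z̄ = (60.7 + 48.8 + 54.8 + 46.2 + 52.4 + 34.8 + 55.8)/7 = 50.5000
Deviations: 10.2000, -1.7000, 4.3000, -4.3000, 1.9000, -15.7000, 5.3000
Σ_{t=1}^{5}(z_t−z̄)(z_{t+2}−z̄) = 136.9200
γ_2 = 136.9200 / 7 = 19.560

19.560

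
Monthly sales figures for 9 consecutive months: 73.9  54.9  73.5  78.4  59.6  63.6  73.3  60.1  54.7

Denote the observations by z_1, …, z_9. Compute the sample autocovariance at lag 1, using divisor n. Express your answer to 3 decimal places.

Mean z̄ = (73.9 + 54.9 + 73.5 + 78.4 + 59.6 + 63.6 + 73.3 + 60.1 + 54.7)/9 = 65.7778
Σ_{t=1}^{8}(z_t−z̄)(z_{t+1}−z̄) = -135.5983
γ_1 = -135.5983 / 9 = -15.066

-15.066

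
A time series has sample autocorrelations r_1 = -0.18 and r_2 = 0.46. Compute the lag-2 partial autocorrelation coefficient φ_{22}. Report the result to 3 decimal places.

φ_{22} = (r_2 − r_1²) / (1 − r_1²)
r_1² = (-0.18)² = 0.0324
Numerator = 0.46 − 0.0324 = 0.4276; denominator = 1 − 0.0324 = 0.9676
φ_{22} = 0.4276 / 0.9676 = 0.442

0.442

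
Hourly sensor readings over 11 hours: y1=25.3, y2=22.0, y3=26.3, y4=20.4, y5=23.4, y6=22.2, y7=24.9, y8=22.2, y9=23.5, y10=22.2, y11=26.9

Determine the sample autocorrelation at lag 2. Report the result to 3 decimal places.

0.405

Mean ȳ = (25.3 + 22.0 + 26.3 + 20.4 + 23.4 + 22.2 + 24.9 + 22.2 + 23.5 + 22.2 + 26.9)/11 = 23.5727
Numerator Σ_{t=1}^{9}(y_t−ȳ)(y_{t+2}−ȳ) = 16.7858
Denominator Σ(y_t−ȳ)² = 41.4818
r_2 = 16.7858 / 41.4818 = 0.405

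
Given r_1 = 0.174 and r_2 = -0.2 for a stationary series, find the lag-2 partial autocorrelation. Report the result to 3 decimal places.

-0.237

φ_{22} = (r_2 − r_1²) / (1 − r_1²)
r_1² = (0.174)² = 0.030276
Numerator = -0.2 − 0.0303 = -0.2303; denominator = 1 − 0.0303 = 0.9697
φ_{22} = -0.2303 / 0.9697 = -0.237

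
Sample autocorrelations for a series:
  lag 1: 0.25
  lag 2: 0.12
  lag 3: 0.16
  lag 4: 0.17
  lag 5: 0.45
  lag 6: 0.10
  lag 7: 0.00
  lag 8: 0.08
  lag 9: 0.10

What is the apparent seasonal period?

The largest autocorrelation is r_5 = 0.45; the remaining lags stay at or below 0.25. The elevated value at lag 1 (0.25), dropping to 0.12 at lag 2, reflects decaying short-term dependence rather than seasonality.
The dominant spike at lag 5 indicates a seasonal period of 5.

5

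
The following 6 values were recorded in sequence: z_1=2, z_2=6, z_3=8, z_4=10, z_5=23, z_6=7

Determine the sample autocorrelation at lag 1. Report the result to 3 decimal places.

0.020

Mean z̄ = (2 + 6 + 8 + 10 + 23 + 7)/6 = 9.3333
Deviations from mean: -7.3333, -3.3333, -1.3333, 0.6667, 13.6667, -2.3333
Σ(z_t−z̄)(z_{t+1}−z̄) = (24.4444) + (4.4444) + (-0.8889) + (9.1111) + (-31.8889) = 5.2222
Denominator Σ(z_t−z̄)² = 259.3333
r_1 = 5.2222 / 259.3333 = 0.020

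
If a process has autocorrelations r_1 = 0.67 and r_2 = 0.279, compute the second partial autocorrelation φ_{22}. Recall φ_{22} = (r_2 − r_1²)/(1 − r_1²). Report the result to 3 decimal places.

φ_{22} = (r_2 − r_1²) / (1 − r_1²)
r_1² = (0.67)² = 0.4489
Numerator = 0.279 − 0.4489 = -0.1699; denominator = 1 − 0.4489 = 0.5511
φ_{22} = -0.1699 / 0.5511 = -0.308

-0.308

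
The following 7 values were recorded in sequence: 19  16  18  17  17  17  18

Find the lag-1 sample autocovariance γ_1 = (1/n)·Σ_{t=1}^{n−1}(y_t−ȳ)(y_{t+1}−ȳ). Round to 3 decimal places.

-0.455

Mean ȳ = (19 + 16 + 18 + 17 + 17 + 17 + 18)/7 = 17.4286
Σ_{t=1}^{6}(y_t−ȳ)(y_{t+1}−ȳ) = -3.1837
γ_1 = -3.1837 / 7 = -0.455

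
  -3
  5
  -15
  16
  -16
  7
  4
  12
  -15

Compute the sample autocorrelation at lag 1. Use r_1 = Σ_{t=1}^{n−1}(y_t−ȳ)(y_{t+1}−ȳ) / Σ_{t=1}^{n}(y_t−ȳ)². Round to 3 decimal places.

-0.661

Mean ȳ = (-3 + 5 − 15 + 16 − 16 + 7 + 4 + 12 − 15)/9 = -0.5556
Numerator Σ_{t=1}^{8}(y_t−ȳ)(y_{t+1}−ȳ) = -795.0864
Denominator Σ(y_t−ȳ)² = 1202.2222
r_1 = -795.0864 / 1202.2222 = -0.661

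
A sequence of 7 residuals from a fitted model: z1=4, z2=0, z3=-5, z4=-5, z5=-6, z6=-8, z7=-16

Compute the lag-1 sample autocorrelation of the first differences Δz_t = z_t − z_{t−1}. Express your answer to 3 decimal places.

0.005

First differences Δz: -4, -5, 0, -1, -2, -8
Mean of differences = -3.3333
Numerator Σ(Δz_t−Δz̄)(Δz_{t+1}−Δz̄) = 0.2222
Denominator Σ(Δz_t−Δz̄)² = 43.3333
r_1(Δz) = 0.2222 / 43.3333 = 0.005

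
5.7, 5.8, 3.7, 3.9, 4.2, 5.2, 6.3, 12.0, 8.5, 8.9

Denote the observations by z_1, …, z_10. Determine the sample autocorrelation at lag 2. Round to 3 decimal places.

Mean z̄ = (5.7 + 5.8 + 3.7 + 3.9 + 4.2 + 5.2 + 6.3 + 12.0 + 8.5 + 8.9)/10 = 6.4200
Numerator Σ_{t=1}^{8}(z_t−z̄)(z_{t+2}−z̄) = 19.6812
Denominator Σ(z_t−z̄)² = 62.6960
r_2 = 19.6812 / 62.6960 = 0.314

0.314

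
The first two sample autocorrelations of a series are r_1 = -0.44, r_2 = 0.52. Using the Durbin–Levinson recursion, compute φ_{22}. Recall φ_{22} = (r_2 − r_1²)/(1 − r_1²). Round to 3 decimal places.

0.405

φ_{22} = (r_2 − r_1²) / (1 − r_1²)
r_1² = (-0.44)² = 0.1936
Numerator = 0.52 − 0.1936 = 0.3264; denominator = 1 − 0.1936 = 0.8064
φ_{22} = 0.3264 / 0.8064 = 0.405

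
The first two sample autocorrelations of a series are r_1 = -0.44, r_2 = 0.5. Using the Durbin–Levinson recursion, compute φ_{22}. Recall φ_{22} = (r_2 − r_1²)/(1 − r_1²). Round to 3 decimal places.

φ_{22} = (r_2 − r_1²) / (1 − r_1²)
r_1² = (-0.44)² = 0.1936
Numerator = 0.5 − 0.1936 = 0.3064; denominator = 1 − 0.1936 = 0.8064
φ_{22} = 0.3064 / 0.8064 = 0.380

0.380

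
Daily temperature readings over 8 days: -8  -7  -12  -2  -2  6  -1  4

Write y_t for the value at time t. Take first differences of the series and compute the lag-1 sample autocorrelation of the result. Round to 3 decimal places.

-0.654

First differences Δy: 1, -5, 10, 0, 8, -7, 5
Mean of differences = 1.7143
Numerator Σ(Δy_t−Δȳ)(Δy_{t+1}−Δȳ) = -159.2245
Denominator Σ(Δy_t−Δȳ)² = 243.4286
r_1(Δy) = -159.2245 / 243.4286 = -0.654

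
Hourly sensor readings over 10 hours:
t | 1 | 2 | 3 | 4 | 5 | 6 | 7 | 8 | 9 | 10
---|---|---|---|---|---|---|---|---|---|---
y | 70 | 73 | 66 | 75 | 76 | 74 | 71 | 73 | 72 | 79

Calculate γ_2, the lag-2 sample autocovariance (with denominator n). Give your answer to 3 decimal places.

Mean ȳ = (70 + 73 + 66 + 75 + 76 + 74 + 71 + 73 + 72 + 79)/10 = 72.9000
Σ_{t=1}^{8}(y_t−ȳ)(y_{t+2}−ȳ) = -2.3200
γ_2 = -2.3200 / 10 = -0.232

-0.232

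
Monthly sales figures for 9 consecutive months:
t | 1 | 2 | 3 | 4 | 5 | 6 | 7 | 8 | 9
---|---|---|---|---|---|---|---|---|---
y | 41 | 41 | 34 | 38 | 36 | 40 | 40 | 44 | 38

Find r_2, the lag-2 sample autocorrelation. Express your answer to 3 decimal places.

Mean ȳ = (41 + 41 + 34 + 38 + 36 + 40 + 40 + 44 + 38)/9 = 39.1111
Σ(y_t−ȳ)(y_{t+2}−ȳ) = (-9.6543) + (-2.0988) + (15.9012) + (-0.9877) + (-2.7654) + (4.3457) + (-0.9877) = 3.7531
Denominator Σ(y_t−ȳ)² = 70.8889
r_2 = 3.7531 / 70.8889 = 0.053

0.053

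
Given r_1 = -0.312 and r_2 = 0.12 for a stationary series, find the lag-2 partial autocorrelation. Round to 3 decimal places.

0.025

φ_{22} = (r_2 − r_1²) / (1 − r_1²)
r_1² = (-0.312)² = 0.097344
Numerator = 0.12 − 0.0973 = 0.0227; denominator = 1 − 0.0973 = 0.9027
φ_{22} = 0.0227 / 0.9027 = 0.025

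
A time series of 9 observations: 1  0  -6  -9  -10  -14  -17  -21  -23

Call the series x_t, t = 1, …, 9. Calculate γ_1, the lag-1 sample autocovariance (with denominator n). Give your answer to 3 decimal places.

Mean x̄ = (1 + 0 − 6 − 9 − 10 − 14 − 17 − 21 − 23)/9 = -11.0000
Σ_{t=1}^{8}(x_t−x̄)(x_{t+1}−x̄) = 394.0000
γ_1 = 394.0000 / 9 = 43.778

43.778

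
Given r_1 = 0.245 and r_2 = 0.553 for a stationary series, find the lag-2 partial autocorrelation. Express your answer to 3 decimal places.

0.524

φ_{22} = (r_2 − r_1²) / (1 − r_1²)
r_1² = (0.245)² = 0.060025
Numerator = 0.553 − 0.0600 = 0.4930; denominator = 1 − 0.0600 = 0.9400
φ_{22} = 0.4930 / 0.9400 = 0.524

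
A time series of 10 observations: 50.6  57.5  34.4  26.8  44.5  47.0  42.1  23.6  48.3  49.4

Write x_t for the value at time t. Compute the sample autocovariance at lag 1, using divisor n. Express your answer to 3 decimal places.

3.966

Mean x̄ = (50.6 + 57.5 + 34.4 + 26.8 + 44.5 + 47.0 + 42.1 + 23.6 + 48.3 + 49.4)/10 = 42.4200
Σ_{t=1}^{9}(x_t−x̄)(x_{t+1}−x̄) = 39.6596
γ_1 = 39.6596 / 10 = 3.966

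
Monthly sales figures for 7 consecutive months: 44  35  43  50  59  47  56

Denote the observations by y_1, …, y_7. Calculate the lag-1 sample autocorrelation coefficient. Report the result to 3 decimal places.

0.271

Mean ȳ = (44 + 35 + 43 + 50 + 59 + 47 + 56)/7 = 47.7143
Deviations from mean: -3.7143, -12.7143, -4.7143, 2.2857, 11.2857, -0.7143, 8.2857
Σ(y_t−ȳ)(y_{t+1}−ȳ) = (47.2245) + (59.9388) + (-10.7755) + (25.7959) + (-8.0612) + (-5.9184) = 108.2041
Denominator Σ(y_t−ȳ)² = 399.4286
r_1 = 108.2041 / 399.4286 = 0.271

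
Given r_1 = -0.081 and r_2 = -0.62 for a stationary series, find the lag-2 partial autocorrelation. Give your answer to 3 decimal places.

-0.631

φ_{22} = (r_2 − r_1²) / (1 − r_1²)
r_1² = (-0.081)² = 0.006561
Numerator = -0.62 − 0.0066 = -0.6266; denominator = 1 − 0.0066 = 0.9934
φ_{22} = -0.6266 / 0.9934 = -0.631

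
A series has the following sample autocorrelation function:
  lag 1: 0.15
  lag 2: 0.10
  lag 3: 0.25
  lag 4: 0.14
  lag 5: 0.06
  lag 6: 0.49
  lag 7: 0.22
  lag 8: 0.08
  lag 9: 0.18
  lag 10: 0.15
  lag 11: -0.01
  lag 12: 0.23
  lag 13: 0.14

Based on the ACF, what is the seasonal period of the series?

6

The largest autocorrelation is r_6 = 0.49; the remaining lags stay at or below 0.25.
The dominant spike at lag 6 indicates a seasonal period of 6.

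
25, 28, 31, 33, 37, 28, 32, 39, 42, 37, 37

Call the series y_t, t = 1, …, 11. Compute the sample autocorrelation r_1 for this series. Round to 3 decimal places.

Mean ȳ = (25 + 28 + 31 + 33 + 37 + 28 + 32 + 39 + 42 + 37 + 37)/11 = 33.5455
Numerator Σ_{t=1}^{10}(y_t−ȳ)(y_{t+1}−ȳ) = 129.2479
Denominator Σ(y_t−ȳ)² = 280.7273
r_1 = 129.2479 / 280.7273 = 0.460

0.460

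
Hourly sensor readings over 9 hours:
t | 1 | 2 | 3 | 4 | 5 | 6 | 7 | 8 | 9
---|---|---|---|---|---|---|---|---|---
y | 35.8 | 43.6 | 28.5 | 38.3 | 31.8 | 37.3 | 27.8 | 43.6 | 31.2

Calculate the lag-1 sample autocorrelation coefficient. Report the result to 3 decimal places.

-0.713

Mean ȳ = (35.8 + 43.6 + 28.5 + 38.3 + 31.8 + 37.3 + 27.8 + 43.6 + 31.2)/9 = 35.3222
Numerator Σ_{t=1}^{8}(y_t−ȳ)(y_{t+1}−ȳ) = -201.5549
Denominator Σ(y_t−ȳ)² = 282.5756
r_1 = -201.5549 / 282.5756 = -0.713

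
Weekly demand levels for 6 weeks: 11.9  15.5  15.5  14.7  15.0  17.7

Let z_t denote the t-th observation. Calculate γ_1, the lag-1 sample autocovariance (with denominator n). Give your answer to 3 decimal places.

-0.248

Mean z̄ = (11.9 + 15.5 + 15.5 + 14.7 + 15.0 + 17.7)/6 = 15.0500
Σ_{t=1}^{5}(z_t−z̄)(z_{t+1}−z̄) = -1.4875
γ_1 = -1.4875 / 6 = -0.248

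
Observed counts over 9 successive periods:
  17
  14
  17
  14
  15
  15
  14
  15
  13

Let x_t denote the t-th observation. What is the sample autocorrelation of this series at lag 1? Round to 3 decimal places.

Mean x̄ = (17 + 14 + 17 + 14 + 15 + 15 + 14 + 15 + 13)/9 = 14.8889
Numerator Σ_{t=1}^{8}(x_t−x̄)(x_{t+1}−x̄) = -6.1235
Denominator Σ(x_t−x̄)² = 14.8889
r_1 = -6.1235 / 14.8889 = -0.411

-0.411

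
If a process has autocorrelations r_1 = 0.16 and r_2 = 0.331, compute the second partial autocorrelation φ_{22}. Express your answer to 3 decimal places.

0.313

φ_{22} = (r_2 − r_1²) / (1 − r_1²)
r_1² = (0.16)² = 0.0256
Numerator = 0.331 − 0.0256 = 0.3054; denominator = 1 − 0.0256 = 0.9744
φ_{22} = 0.3054 / 0.9744 = 0.313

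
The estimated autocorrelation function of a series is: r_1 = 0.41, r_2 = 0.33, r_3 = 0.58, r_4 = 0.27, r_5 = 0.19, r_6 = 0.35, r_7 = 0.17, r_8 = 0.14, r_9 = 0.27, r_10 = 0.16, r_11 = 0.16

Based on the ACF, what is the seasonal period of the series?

The largest autocorrelation is r_3 = 0.58; the remaining lags stay at or below 0.41. The elevated value at lag 1 (0.41), dropping to 0.33 at lag 2, reflects decaying short-term dependence rather than seasonality.
The dominant spike at lag 3 indicates a seasonal period of 3.

3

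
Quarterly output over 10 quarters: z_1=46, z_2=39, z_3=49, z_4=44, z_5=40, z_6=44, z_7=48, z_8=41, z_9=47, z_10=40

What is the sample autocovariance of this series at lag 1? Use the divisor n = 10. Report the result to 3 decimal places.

-6.804

Mean z̄ = (46 + 39 + 49 + 44 + 40 + 44 + 48 + 41 + 47 + 40)/10 = 43.8000
Σ_{t=1}^{9}(z_t−z̄)(z_{t+1}−z̄) = -68.0400
γ_1 = -68.0400 / 10 = -6.804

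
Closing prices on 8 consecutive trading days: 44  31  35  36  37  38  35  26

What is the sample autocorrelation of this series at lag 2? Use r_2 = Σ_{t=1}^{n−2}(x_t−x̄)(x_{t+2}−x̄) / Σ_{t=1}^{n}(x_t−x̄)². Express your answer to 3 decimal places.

Mean x̄ = (44 + 31 + 35 + 36 + 37 + 38 + 35 + 26)/8 = 35.2500
Deviations from mean: 8.7500, -4.2500, -0.2500, 0.7500, 1.7500, 2.7500, -0.2500, -9.2500
Σ(x_t−x̄)(x_{t+2}−x̄) = (-2.1875) + (-3.1875) + (-0.4375) + (2.0625) + (-0.4375) + (-25.4375) = -29.6250
Denominator Σ(x_t−x̄)² = 191.5000
r_2 = -29.6250 / 191.5000 = -0.155

-0.155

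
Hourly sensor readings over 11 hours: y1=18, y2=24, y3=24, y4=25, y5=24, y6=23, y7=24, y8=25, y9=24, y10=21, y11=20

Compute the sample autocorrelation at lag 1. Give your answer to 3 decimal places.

Mean ȳ = (18 + 24 + 24 + 25 + 24 + 23 + 24 + 25 + 24 + 21 + 20)/11 = 22.9091
Numerator Σ_{t=1}^{10}(y_t−ȳ)(y_{t+1}−ȳ) = 8.6281
Denominator Σ(y_t−ȳ)² = 50.9091
r_1 = 8.6281 / 50.9091 = 0.169

0.169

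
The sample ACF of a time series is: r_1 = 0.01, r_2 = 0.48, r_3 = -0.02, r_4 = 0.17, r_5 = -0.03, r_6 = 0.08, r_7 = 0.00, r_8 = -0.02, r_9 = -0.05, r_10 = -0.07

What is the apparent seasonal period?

The largest autocorrelation is r_2 = 0.48, with a weaker echo at lag 4 (0.17); the remaining lags stay at or below 0.08.
The dominant spike at lag 2 indicates a seasonal period of 2.

2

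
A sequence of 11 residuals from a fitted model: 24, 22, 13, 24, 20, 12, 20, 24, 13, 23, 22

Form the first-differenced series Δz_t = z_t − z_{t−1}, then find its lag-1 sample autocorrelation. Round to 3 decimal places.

-0.492

First differences Δz: -2, -9, 11, -4, -8, 8, 4, -11, 10, -1
Mean of differences = -0.2000
Numerator Σ(Δz_t−Δz̄)(Δz_{t+1}−Δz̄) = -288.8400
Denominator Σ(Δz_t−Δz̄)² = 587.6000
r_1(Δz) = -288.8400 / 587.6000 = -0.492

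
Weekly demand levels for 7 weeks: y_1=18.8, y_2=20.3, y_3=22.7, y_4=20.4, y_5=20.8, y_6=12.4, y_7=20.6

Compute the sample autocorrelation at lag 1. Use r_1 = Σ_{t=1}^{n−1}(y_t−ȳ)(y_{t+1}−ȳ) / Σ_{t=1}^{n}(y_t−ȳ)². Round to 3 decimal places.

-0.169

Mean ȳ = (18.8 + 20.3 + 22.7 + 20.4 + 20.8 + 12.4 + 20.6)/7 = 19.4286
Numerator Σ_{t=1}^{6}(y_t−ȳ)(y_{t+1}−ȳ) = -11.0594
Denominator Σ(y_t−ȳ)² = 65.4543
r_1 = -11.0594 / 65.4543 = -0.169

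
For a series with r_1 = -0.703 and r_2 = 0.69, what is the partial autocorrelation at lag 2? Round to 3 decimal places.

φ_{22} = (r_2 − r_1²) / (1 − r_1²)
r_1² = (-0.703)² = 0.494209
Numerator = 0.69 − 0.4942 = 0.1958; denominator = 1 − 0.4942 = 0.5058
φ_{22} = 0.1958 / 0.5058 = 0.387

0.387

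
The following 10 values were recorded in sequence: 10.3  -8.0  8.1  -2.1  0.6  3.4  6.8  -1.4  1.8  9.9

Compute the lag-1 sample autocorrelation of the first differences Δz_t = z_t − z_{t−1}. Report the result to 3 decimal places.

First differences Δz: -18.3, 16.1, -10.2, 2.7, 2.8, 3.4, -8.2, 3.2, 8.1
Mean of differences = -0.0444
Numerator Σ(Δz_t−Δz̄)(Δz_{t+1}−Δz̄) = -497.0764
Denominator Σ(Δz_t−Δz̄)² = 867.9022
r_1(Δz) = -497.0764 / 867.9022 = -0.573

-0.573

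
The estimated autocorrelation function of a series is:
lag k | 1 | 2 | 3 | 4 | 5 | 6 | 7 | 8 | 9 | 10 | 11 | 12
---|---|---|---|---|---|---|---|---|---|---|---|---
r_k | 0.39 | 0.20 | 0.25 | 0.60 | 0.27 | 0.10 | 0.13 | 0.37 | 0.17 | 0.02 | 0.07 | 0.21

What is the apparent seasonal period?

The largest autocorrelation is r_4 = 0.60; the remaining lags stay at or below 0.39. The elevated value at lag 1 (0.39), dropping to 0.20 at lag 2, reflects decaying short-term dependence rather than seasonality.
The dominant spike at lag 4 indicates a seasonal period of 4.

4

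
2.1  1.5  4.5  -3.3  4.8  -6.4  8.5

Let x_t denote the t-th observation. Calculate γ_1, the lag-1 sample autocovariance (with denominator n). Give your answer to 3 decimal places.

-15.792

Mean x̄ = (2.1 + 1.5 + 4.5 − 3.3 + 4.8 − 6.4 + 8.5)/7 = 1.6714
Σ_{t=1}^{6}(x_t−x̄)(x_{t+1}−x̄) = -110.5422
γ_1 = -110.5422 / 7 = -15.792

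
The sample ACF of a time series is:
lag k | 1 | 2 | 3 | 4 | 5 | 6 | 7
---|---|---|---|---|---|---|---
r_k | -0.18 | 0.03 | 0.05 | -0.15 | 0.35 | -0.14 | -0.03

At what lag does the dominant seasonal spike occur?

5

The largest autocorrelation is r_5 = 0.35; the remaining lags stay at or below 0.05.
The dominant spike at lag 5 indicates a seasonal period of 5.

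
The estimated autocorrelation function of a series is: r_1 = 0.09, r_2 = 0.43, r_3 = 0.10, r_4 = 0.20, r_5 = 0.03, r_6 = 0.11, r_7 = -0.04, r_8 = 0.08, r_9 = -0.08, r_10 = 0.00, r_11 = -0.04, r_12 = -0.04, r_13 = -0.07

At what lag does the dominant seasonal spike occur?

2

The largest autocorrelation is r_2 = 0.43, with a weaker echo at lag 4 (0.20); the remaining lags stay at or below 0.11.
The dominant spike at lag 2 indicates a seasonal period of 2.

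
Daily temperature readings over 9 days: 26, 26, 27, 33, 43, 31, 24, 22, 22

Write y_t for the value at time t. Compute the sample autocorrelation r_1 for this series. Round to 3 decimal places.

Mean ȳ = (26 + 26 + 27 + 33 + 43 + 31 + 24 + 22 + 22)/9 = 28.2222
Numerator Σ_{t=1}^{8}(y_t−ȳ)(y_{t+1}−ȳ) = 166.7284
Denominator Σ(y_t−ȳ)² = 355.5556
r_1 = 166.7284 / 355.5556 = 0.469

0.469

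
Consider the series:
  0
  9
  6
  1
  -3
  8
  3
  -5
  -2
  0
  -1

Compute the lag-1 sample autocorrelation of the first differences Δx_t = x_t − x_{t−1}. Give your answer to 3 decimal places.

-0.203

First differences Δx: 9, -3, -5, -4, 11, -5, -8, 3, 2, -1
Mean of differences = -0.1000
Numerator Σ(Δx_t−Δx̄)(Δx_{t+1}−Δx̄) = -71.9100
Denominator Σ(Δx_t−Δx̄)² = 354.9000
r_1(Δx) = -71.9100 / 354.9000 = -0.203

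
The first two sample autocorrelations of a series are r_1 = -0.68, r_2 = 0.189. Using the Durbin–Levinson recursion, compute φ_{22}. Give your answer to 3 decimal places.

φ_{22} = (r_2 − r_1²) / (1 − r_1²)
r_1² = (-0.68)² = 0.4624
Numerator = 0.189 − 0.4624 = -0.2734; denominator = 1 − 0.4624 = 0.5376
φ_{22} = -0.2734 / 0.5376 = -0.509

-0.509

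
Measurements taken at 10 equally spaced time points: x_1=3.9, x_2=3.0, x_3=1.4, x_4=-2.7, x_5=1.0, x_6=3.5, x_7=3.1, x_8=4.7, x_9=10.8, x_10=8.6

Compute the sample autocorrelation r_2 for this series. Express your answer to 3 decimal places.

0.107

Mean x̄ = (3.9 + 3.0 + 1.4 − 2.7 + 1.0 + 3.5 + 3.1 + 4.7 + 10.8 + 8.6)/10 = 3.7300
Numerator Σ_{t=1}^{8}(x_t−x̄)(x_{t+2}−x̄) = 13.9042
Denominator Σ(x_t−x̄)² = 129.8810
r_2 = 13.9042 / 129.8810 = 0.107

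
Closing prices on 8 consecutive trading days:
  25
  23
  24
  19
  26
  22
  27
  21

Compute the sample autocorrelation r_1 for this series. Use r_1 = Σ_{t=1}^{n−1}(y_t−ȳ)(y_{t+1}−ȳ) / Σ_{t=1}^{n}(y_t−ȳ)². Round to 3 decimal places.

Mean ȳ = (25 + 23 + 24 + 19 + 26 + 22 + 27 + 21)/8 = 23.3750
Deviations from mean: 1.6250, -0.3750, 0.6250, -4.3750, 2.6250, -1.3750, 3.6250, -2.3750
Σ(y_t−ȳ)(y_{t+1}−ȳ) = (-0.6094) + (-0.2344) + (-2.7344) + (-11.4844) + (-3.6094) + (-4.9844) + (-8.6094) = -32.2656
Denominator Σ(y_t−ȳ)² = 49.8750
r_1 = -32.2656 / 49.8750 = -0.647

-0.647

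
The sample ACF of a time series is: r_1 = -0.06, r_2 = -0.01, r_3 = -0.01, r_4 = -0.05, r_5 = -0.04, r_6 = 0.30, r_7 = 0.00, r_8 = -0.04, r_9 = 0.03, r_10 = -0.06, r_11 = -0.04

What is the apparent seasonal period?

6

The largest autocorrelation is r_6 = 0.30; the remaining lags stay at or below 0.03.
The dominant spike at lag 6 indicates a seasonal period of 6.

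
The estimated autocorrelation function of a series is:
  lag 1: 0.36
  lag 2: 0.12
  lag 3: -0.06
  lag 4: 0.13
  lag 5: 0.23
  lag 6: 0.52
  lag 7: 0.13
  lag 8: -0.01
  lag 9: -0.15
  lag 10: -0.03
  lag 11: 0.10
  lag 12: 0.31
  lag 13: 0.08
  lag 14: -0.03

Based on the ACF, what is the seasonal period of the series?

The largest autocorrelation is r_6 = 0.52; the remaining lags stay at or below 0.36. The elevated value at lag 1 (0.36), dropping to 0.12 at lag 2, reflects decaying short-term dependence rather than seasonality.
The dominant spike at lag 6 indicates a seasonal period of 6.

6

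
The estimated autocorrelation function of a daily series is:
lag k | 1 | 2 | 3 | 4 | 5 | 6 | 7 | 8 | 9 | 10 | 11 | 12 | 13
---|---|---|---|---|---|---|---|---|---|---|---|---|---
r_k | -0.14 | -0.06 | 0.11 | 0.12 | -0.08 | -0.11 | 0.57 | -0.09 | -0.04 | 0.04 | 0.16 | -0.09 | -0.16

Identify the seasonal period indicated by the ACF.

The largest autocorrelation is r_7 = 0.57; the remaining lags stay at or below 0.16.
The dominant spike at lag 7 indicates a seasonal period of 7.

7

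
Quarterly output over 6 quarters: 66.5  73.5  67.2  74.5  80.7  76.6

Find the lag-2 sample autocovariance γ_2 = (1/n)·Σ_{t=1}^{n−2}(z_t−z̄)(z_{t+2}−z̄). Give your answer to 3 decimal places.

-0.025

Mean z̄ = (66.5 + 73.5 + 67.2 + 74.5 + 80.7 + 76.6)/6 = 73.1667
Deviations: -6.6667, 0.3333, -5.9667, 1.3333, 7.5333, 3.4333
Σ_{t=1}^{4}(z_t−z̄)(z_{t+2}−z̄) = -0.1489
γ_2 = -0.1489 / 6 = -0.025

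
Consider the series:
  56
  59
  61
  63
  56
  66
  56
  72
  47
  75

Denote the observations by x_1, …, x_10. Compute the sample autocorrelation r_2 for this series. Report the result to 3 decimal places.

0.498

Mean x̄ = (56 + 59 + 61 + 63 + 56 + 66 + 56 + 72 + 47 + 75)/10 = 61.1000
Numerator Σ_{t=1}^{8}(x_t−x̄)(x_{t+2}−x̄) = 309.1800
Denominator Σ(x_t−x̄)² = 620.9000
r_2 = 309.1800 / 620.9000 = 0.498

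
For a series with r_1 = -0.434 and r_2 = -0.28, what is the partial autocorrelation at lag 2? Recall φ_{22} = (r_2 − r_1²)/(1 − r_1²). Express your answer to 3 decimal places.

φ_{22} = (r_2 − r_1²) / (1 − r_1²)
r_1² = (-0.434)² = 0.188356
Numerator = -0.28 − 0.1884 = -0.4684; denominator = 1 − 0.1884 = 0.8116
φ_{22} = -0.4684 / 0.8116 = -0.577

-0.577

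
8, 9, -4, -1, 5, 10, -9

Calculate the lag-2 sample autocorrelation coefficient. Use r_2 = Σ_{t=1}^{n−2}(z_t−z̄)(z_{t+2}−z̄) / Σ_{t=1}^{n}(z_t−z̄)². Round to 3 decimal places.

-0.402

Mean z̄ = (8 + 9 − 4 − 1 + 5 + 10 − 9)/7 = 2.5714
Σ(z_t−z̄)(z_{t+2}−z̄) = (-35.6735) + (-22.9592) + (-15.9592) + (-26.5306) + (-28.1020) = -129.2245
Denominator Σ(z_t−z̄)² = 321.7143
r_2 = -129.2245 / 321.7143 = -0.402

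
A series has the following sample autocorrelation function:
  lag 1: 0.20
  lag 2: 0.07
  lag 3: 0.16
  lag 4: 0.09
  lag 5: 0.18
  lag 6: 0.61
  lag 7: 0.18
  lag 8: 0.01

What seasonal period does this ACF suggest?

6

The largest autocorrelation is r_6 = 0.61; the remaining lags stay at or below 0.20.
The dominant spike at lag 6 indicates a seasonal period of 6.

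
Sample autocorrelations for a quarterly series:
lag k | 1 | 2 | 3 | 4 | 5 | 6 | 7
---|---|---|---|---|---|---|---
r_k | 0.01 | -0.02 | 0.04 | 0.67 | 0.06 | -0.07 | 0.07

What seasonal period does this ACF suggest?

4

The largest autocorrelation is r_4 = 0.67; the remaining lags stay at or below 0.07.
The dominant spike at lag 4 indicates a seasonal period of 4.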